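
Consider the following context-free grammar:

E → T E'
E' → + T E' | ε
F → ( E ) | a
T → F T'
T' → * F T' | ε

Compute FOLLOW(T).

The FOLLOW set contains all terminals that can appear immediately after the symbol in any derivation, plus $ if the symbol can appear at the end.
Useful FIRST sets: FIRST(E') = {+, ε}, FIRST(T') = {*, ε} (both E' and T' are nullable).
FOLLOW(E): E is the start symbol → $; E appears in F → ( E ) followed by ')' → FOLLOW(E) = {), $}.
FOLLOW(E'): E' appears at the right end of E → T E' and of E' → + T E', so FOLLOW(E') ⊇ FOLLOW(E) (the second occurrence adds nothing new). FOLLOW(E') = {), $}.
FOLLOW(T): in E → T E' and E' → + T E', T is followed by E': add FIRST(E') minus ε = {+}; since E' is nullable, also add FOLLOW(E) and FOLLOW(E') = {), $}. FOLLOW(T) = {+, ), $}.

Final answer: {$, ), +}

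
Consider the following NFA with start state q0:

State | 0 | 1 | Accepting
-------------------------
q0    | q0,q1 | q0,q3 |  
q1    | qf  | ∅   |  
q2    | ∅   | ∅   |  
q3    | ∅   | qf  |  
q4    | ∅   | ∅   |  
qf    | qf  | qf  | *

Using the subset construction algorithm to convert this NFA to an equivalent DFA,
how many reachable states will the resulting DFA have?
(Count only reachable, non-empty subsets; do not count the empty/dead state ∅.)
Start subset: {q0}
{q0}: on 0 → {q0, q1}, on 1 → {q0, q3}
{q0, q1}: on 0 → {q0, q1, qf}, on 1 → {q0, q3}
{q0, q3}: on 0 → {q0, q1}, on 1 → {q0, q3, qf}
{q0, q1, qf}: on 0 → {q0, q1, qf}, on 1 → {q0, q3, qf}
{q0, q3, qf}: on 0 → {q0, q1, qf}, on 1 → {q0, q3, qf}
Reachable non-empty subsets: {q0}, {q0, q1}, {q0, q3}, {q0, q1, qf}, {q0, q3, qf} — 5 in total.

Final answer: 5 states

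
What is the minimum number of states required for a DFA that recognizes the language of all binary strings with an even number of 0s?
Language: binary strings with an even number of 0s
Lower bound (Myhill–Nerode): the prefixes ε, 0 are pairwise distinguishable:
  ε vs 0: suffix ε distinguishes them (ε has zero 0s (accepted), 0 has one 0 (rejected))
So any DFA needs at least 2 states.
Upper bound: a DFA with 2 states exists (one state per class above).
Minimum states: 2

Final answer: 2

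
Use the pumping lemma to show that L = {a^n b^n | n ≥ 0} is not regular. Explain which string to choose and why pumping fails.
Language: L = {a^n b^n | n ≥ 0} (equal numbers of a's followed by b's)
Step 1: Assume for contradiction that L is regular, with pumping length p.
Step 2: Choose s = a^p b^p. Then s ∈ L (it has p a's followed by p b's) and |s| ≥ p.
Step 3: Consider any decomposition s = xyz with |xy| ≤ p and |y| > 0. Since |xy| ≤ p and the first p symbols of s are all a's, y = a^k for some k with 1 ≤ k ≤ p.
Step 4: Pumping up (i = 2): xy²z = a^(p+k) b^p, which has more a's than b's, so xy²z ∉ L.
This contradicts the pumping lemma, so L is not regular.

Final answer: Choose s = a^p b^p. Since |xy| ≤ p, y = a^k with k ≥ 1. Then xy²z = a^(p+k) b^p ∉ L.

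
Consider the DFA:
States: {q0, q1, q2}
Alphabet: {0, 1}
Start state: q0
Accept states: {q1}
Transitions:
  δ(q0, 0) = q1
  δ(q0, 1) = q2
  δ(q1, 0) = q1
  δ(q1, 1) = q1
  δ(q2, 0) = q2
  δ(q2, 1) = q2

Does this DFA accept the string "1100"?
Processing string "1100":
  q0 --1--> q2
  q2 --1--> q2
  q2 --0--> q2
  q2 --0--> q2
Final state: q2
Accept states: {q1}
q2 is not an accept state, so the string is rejected.

Final answer: No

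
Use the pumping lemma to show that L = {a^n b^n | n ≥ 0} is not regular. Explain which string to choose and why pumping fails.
Language: L = {a^n b^n | n ≥ 0} (equal numbers of a's followed by b's)
Step 1: Assume for contradiction that L is regular, with pumping length p.
Step 2: Choose s = a^p b^p. Then s ∈ L (it has p a's followed by p b's) and |s| ≥ p.
Step 3: Consider any decomposition s = xyz with |xy| ≤ p and |y| > 0. Since |xy| ≤ p and the first p symbols of s are all a's, y = a^k for some k with 1 ≤ k ≤ p.
Step 4: Pumping up (i = 2): xy²z = a^(p+k) b^p, which has more a's than b's, so xy²z ∉ L.
This contradicts the pumping lemma, so L is not regular.

Final answer: Choose s = a^p b^p. Since |xy| ≤ p, y = a^k with k ≥ 1. Then xy²z = a^(p+k) b^p ∉ L.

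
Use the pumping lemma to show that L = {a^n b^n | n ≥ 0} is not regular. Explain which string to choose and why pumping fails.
Language: L = {a^n b^n | n ≥ 0} (equal numbers of a's followed by b's)
Step 1: Assume for contradiction that L is regular, with pumping length p.
Step 2: Choose s = a^p b^p. Then s ∈ L (it has p a's followed by p b's) and |s| ≥ p.
Step 3: Consider any decomposition s = xyz with |xy| ≤ p and |y| > 0. Since |xy| ≤ p and the first p symbols of s are all a's, y = a^k for some k with 1 ≤ k ≤ p.
Step 4: Pumping up (i = 2): xy²z = a^(p+k) b^p, which has more a's than b's, so xy²z ∉ L.
This contradicts the pumping lemma, so L is not regular.

Final answer: Choose s = a^p b^p. Since |xy| ≤ p, y = a^k with k ≥ 1. Then xy²z = a^(p+k) b^p ∉ L.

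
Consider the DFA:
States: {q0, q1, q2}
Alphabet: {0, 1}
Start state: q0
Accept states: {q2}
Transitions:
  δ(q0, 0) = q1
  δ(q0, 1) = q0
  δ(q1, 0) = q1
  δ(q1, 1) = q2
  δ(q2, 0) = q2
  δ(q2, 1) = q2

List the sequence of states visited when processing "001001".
Starting at q0
Read '0': q0 -> q1
Read '0': q1 -> q1
Read '1': q1 -> q2
Read '0': q2 -> q2
Read '0': q2 -> q2
Read '1': q2 -> q2

Final answer: q0 -> q1 -> q1 -> q2 -> q2 -> q2 -> q2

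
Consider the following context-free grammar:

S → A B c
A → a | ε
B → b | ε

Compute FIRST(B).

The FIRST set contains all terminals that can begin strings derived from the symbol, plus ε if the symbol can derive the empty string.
B → b contributes b; B → ε makes B nullable, contributing ε. FIRST(B) = {b, ε}.

Final answer: {b, ε}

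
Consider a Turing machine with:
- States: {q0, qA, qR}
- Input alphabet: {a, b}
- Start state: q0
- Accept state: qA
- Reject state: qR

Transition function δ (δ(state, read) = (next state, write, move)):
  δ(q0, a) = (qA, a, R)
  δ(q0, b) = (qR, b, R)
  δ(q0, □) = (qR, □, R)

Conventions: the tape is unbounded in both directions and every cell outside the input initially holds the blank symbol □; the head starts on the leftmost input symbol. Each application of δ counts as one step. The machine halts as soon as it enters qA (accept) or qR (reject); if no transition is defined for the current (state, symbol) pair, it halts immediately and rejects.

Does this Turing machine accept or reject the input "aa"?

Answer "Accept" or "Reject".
Step 0: [q0]aa (head at position 0)
Step 1: δ(q0, a) = (qA, a, R)  ⊢  a[qA]a (head at position 1)
The machine is in qA, so it halts and accepts.

Final answer: Accept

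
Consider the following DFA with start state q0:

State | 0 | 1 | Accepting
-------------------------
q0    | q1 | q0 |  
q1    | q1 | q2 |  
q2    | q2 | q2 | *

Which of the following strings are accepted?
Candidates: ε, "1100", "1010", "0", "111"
ε: q0; q0 is not accepting → rejected
"1100": q0 → q0 → q0 → q1 → q1; q1 is not accepting → rejected
"1010": q0 → q0 → q1 → q2 → q2; q2 is accepting → accepted
"0": q0 → q1; q1 is not accepting → rejected
"111": q0 → q0 → q0 → q0; q0 is not accepting → rejected

Final answer: "1010"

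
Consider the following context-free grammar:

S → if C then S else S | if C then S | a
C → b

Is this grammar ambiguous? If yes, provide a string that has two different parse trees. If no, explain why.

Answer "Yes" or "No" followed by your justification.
The 'dangling else' can attach to either if. Two leftmost derivations of  if b then if b then a else a:
  (1) S ⇒ if C then S else S ⇒ if b then S else S ⇒ if b then if C then S else S ⇒ if b then if b then S else S ⇒ if b then if b then a else S ⇒ if b then if b then a else a   (else belongs to the outer if)
  (2) S ⇒ if C then S ⇒ if b then S ⇒ if b then if C then S else S ⇒ if b then if b then S else S ⇒ if b then if b then a else S ⇒ if b then if b then a else a   (else belongs to the inner if)
Two distinct parse trees for the same string, so the grammar is ambiguous.

Final answer: Yes - the string 'if b then if b then a else a' has two distinct leftmost derivations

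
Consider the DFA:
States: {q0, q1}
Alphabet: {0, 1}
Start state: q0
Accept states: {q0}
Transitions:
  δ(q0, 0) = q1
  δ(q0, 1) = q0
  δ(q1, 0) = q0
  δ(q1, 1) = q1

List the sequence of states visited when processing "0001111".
Starting at q0
Read '0': q0 -> q1
Read '0': q1 -> q0
Read '0': q0 -> q1
Read '1': q1 -> q1
Read '1': q1 -> q1
Read '1': q1 -> q1
Read '1': q1 -> q1

Final answer: q0 -> q1 -> q0 -> q1 -> q1 -> q1 -> q1 -> q1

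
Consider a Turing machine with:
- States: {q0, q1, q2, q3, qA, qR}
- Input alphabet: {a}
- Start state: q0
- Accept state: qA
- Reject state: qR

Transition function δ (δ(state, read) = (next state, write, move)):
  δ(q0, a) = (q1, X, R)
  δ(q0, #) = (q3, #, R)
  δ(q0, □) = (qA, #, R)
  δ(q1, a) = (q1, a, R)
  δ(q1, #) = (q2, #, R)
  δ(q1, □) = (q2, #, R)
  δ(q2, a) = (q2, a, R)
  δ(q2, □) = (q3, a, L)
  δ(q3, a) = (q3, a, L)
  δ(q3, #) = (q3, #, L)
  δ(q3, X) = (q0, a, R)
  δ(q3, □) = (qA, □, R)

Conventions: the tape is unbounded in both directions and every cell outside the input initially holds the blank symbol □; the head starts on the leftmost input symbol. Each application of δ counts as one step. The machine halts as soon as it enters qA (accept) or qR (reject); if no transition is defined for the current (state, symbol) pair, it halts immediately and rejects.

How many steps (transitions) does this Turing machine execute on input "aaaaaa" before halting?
Trace (configuration after each step, as tape_left[state]tape_right with head position):
Step 0: [q0]aaaaaa (head at position 0)
Step 1: X[q1]aaaaa (head 1)
Step 2: Xa[q1]aaaa (head 2)
Step 3: Xaa[q1]aaa (head 3)
Step 4: Xaaa[q1]aa (head 4)
Step 5: Xaaaa[q1]a (head 5)
Step 6: Xaaaaa[q1]□ (head 6)
Step 7: Xaaaaa#[q2]□ (head 7)
Step 8: Xaaaaa[q3]#a (head 6)
Step 9: Xaaaa[q3]a#a (head 5)
Step 10: Xaaa[q3]aa#a (head 4)
Step 11: Xaa[q3]aaa#a (head 3)
Step 12: Xa[q3]aaaa#a (head 2)
Step 13: X[q3]aaaaa#a (head 1)
Step 14: [q3]Xaaaaa#a (head 0)
Step 15: a[q0]aaaaa#a (head 1)
Step 16: aX[q1]aaaa#a (head 2)
Step 17: aXa[q1]aaa#a (head 3)
Step 18: aXaa[q1]aa#a (head 4)
Step 19: aXaaa[q1]a#a (head 5)
Step 20: aXaaaa[q1]#a (head 6)
Step 21: aXaaaa#[q2]a (head 7)
Step 22: aXaaaa#a[q2]□ (head 8)
Step 23: aXaaaa#[q3]aa (head 7)
Step 24: aXaaaa[q3]#aa (head 6)
Step 25: aXaaa[q3]a#aa (head 5)
Step 26: aXaa[q3]aa#aa (head 4)
Step 27: aXa[q3]aaa#aa (head 3)
Step 28: aX[q3]aaaa#aa (head 2)
Step 29: a[q3]Xaaaa#aa (head 1)
Step 30: aa[q0]aaaa#aa (head 2)
Step 31: aaX[q1]aaa#aa (head 3)
Step 32: aaXa[q1]aa#aa (head 4)
Step 33: aaXaa[q1]a#aa (head 5)
Step 34: aaXaaa[q1]#aa (head 6)
Step 35: aaXaaa#[q2]aa (head 7)
Step 36: aaXaaa#a[q2]a (head 8)
Step 37: aaXaaa#aa[q2]□ (head 9)
Step 38: aaXaaa#a[q3]aa (head 8)
Step 39: aaXaaa#[q3]aaa (head 7)
Step 40: aaXaaa[q3]#aaa (head 6)
Step 41: aaXaa[q3]a#aaa (head 5)
Step 42: aaXa[q3]aa#aaa (head 4)
Step 43: aaX[q3]aaa#aaa (head 3)
Step 44: aa[q3]Xaaa#aaa (head 2)
Step 45: aaa[q0]aaa#aaa (head 3)
Step 46: aaaX[q1]aa#aaa (head 4)
Step 47: aaaXa[q1]a#aaa (head 5)
Step 48: aaaXaa[q1]#aaa (head 6)
Step 49: aaaXaa#[q2]aaa (head 7)
Step 50: aaaXaa#a[q2]aa (head 8)
Step 51: aaaXaa#aa[q2]a (head 9)
Step 52: aaaXaa#aaa[q2]□ (head 10)
Step 53: aaaXaa#aa[q3]aa (head 9)
Step 54: aaaXaa#a[q3]aaa (head 8)
Step 55: aaaXaa#[q3]aaaa (head 7)
Step 56: aaaXaa[q3]#aaaa (head 6)
Step 57: aaaXa[q3]a#aaaa (head 5)
Step 58: aaaX[q3]aa#aaaa (head 4)
Step 59: aaa[q3]Xaa#aaaa (head 3)
Step 60: aaaa[q0]aa#aaaa (head 4)
Step 61: aaaaX[q1]a#aaaa (head 5)
Step 62: aaaaXa[q1]#aaaa (head 6)
Step 63: aaaaXa#[q2]aaaa (head 7)
Step 64: aaaaXa#a[q2]aaa (head 8)
Step 65: aaaaXa#aa[q2]aa (head 9)
Step 66: aaaaXa#aaa[q2]a (head 10)
Step 67: aaaaXa#aaaa[q2]□ (head 11)
Step 68: aaaaXa#aaa[q3]aa (head 10)
Step 69: aaaaXa#aa[q3]aaa (head 9)
Step 70: aaaaXa#a[q3]aaaa (head 8)
Step 71: aaaaXa#[q3]aaaaa (head 7)
Step 72: aaaaXa[q3]#aaaaa (head 6)
Step 73: aaaaX[q3]a#aaaaa (head 5)
Step 74: aaaa[q3]Xa#aaaaa (head 4)
Step 75: aaaaa[q0]a#aaaaa (head 5)
Step 76: aaaaaX[q1]#aaaaa (head 6)
Step 77: aaaaaX#[q2]aaaaa (head 7)
Step 78: aaaaaX#a[q2]aaaa (head 8)
Step 79: aaaaaX#aa[q2]aaa (head 9)
Step 80: aaaaaX#aaa[q2]aa (head 10)
Step 81: aaaaaX#aaaa[q2]a (head 11)
Step 82: aaaaaX#aaaaa[q2]□ (head 12)
Step 83: aaaaaX#aaaa[q3]aa (head 11)
Step 84: aaaaaX#aaa[q3]aaa (head 10)
Step 85: aaaaaX#aa[q3]aaaa (head 9)
Step 86: aaaaaX#a[q3]aaaaa (head 8)
Step 87: aaaaaX#[q3]aaaaaa (head 7)
Step 88: aaaaaX[q3]#aaaaaa (head 6)
Step 89: aaaaa[q3]X#aaaaaa (head 5)
Step 90: aaaaaa[q0]#aaaaaa (head 6)
Step 91: aaaaaa#[q3]aaaaaa (head 7)
Step 92: aaaaaa[q3]#aaaaaa (head 6)
Step 93: aaaaa[q3]a#aaaaaa (head 5)
Step 94: aaaa[q3]aa#aaaaaa (head 4)
Step 95: aaa[q3]aaa#aaaaaa (head 3)
Step 96: aa[q3]aaaa#aaaaaa (head 2)
Step 97: a[q3]aaaaa#aaaaaa (head 1)
Step 98: [q3]aaaaaa#aaaaaa (head 0)
Step 99: [q3]□aaaaaa#aaaaaa (head -1)
Step 100: □[qA]aaaaaa#aaaaaa (head 0)
The machine is in qA, so it halts and accepts.
Number of transitions executed: 100.

Final answer: 100 steps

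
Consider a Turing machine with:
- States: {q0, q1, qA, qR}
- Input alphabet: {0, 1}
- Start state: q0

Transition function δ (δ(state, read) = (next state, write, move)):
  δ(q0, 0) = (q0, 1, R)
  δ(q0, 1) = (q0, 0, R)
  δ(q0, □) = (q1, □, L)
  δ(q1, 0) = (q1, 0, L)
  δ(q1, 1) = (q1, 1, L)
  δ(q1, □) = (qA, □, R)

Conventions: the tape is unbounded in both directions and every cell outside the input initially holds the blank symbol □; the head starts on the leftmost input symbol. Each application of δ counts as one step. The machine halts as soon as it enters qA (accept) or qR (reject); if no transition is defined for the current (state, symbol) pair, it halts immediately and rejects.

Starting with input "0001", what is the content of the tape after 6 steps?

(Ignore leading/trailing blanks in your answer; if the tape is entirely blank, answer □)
Step 0: [q0]0001 (head at position 0)
Step 1: δ(q0, 0) = (q0, 1, R)  ⊢  1[q0]001 (head at position 1)
Step 2: δ(q0, 0) = (q0, 1, R)  ⊢  11[q0]01 (head at position 2)
Step 3: δ(q0, 0) = (q0, 1, R)  ⊢  111[q0]1 (head at position 3)
Step 4: δ(q0, 1) = (q0, 0, R)  ⊢  1110[q0]□ (head at position 4)
Step 5: δ(q0, □) = (q1, □, L)  ⊢  111[q1]0□ (head at position 3)
Step 6: δ(q1, 0) = (q1, 0, L)  ⊢  11[q1]10□ (head at position 2)
Tape after 6 steps (ignoring surrounding blanks): 1110

Final answer: Tape: 1110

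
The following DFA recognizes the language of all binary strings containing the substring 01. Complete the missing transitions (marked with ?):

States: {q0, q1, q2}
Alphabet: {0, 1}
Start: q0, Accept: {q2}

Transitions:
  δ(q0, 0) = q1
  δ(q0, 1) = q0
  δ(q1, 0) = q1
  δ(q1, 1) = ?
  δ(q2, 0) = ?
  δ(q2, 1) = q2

What each state remembers (consistent with the given transitions and accept states):
  q0: 01 not seen yet and the last symbol was not 0
  q1: 01 not seen yet and the last symbol was 0
  q2: the substring 01 has already been seen
Filling in the missing entries:
  δ(q1, 1): in q1 (01 not seen yet and the last symbol was 0), after reading 1 we have: the substring 01 has already been seen → q2
  δ(q2, 0): in q2 (the substring 01 has already been seen), after reading 0 we have: the substring 01 has already been seen → q2

Final answer: δ(q1, 1) = q2; δ(q2, 0) = q2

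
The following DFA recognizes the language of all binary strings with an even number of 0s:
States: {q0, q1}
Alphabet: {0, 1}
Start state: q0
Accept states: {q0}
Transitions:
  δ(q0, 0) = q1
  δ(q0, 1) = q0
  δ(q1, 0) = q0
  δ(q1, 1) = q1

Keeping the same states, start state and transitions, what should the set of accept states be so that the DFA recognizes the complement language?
The DFA is complete (every state has a transition on every symbol), so the complement
is recognized by the same DFA with accepting and non-accepting states swapped.
Original accept states: {q0}
Complement accept states = All states - Original accept states
= {q0, q1} - {q0}
= {q1}
Complement language: strings with an ODD number of 0s

Final answer: {q1}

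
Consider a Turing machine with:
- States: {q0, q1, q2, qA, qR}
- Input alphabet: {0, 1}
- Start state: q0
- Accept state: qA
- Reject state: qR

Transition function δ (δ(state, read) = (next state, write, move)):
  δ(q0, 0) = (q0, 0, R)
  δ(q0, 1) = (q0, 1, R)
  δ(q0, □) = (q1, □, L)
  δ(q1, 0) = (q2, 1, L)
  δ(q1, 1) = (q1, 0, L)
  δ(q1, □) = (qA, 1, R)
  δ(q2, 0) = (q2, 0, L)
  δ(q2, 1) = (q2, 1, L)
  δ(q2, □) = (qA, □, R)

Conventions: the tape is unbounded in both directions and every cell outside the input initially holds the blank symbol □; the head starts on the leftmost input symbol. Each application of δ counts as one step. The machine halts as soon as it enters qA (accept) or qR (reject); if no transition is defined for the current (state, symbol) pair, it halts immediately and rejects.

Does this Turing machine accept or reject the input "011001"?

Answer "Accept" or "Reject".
Step 0: [q0]011001 (head at position 0)
Step 1: δ(q0, 0) = (q0, 0, R)  ⊢  0[q0]11001 (head at position 1)
Step 2: δ(q0, 1) = (q0, 1, R)  ⊢  01[q0]1001 (head at position 2)
Step 3: δ(q0, 1) = (q0, 1, R)  ⊢  011[q0]001 (head at position 3)
Step 4: δ(q0, 0) = (q0, 0, R)  ⊢  0110[q0]01 (head at position 4)
Step 5: δ(q0, 0) = (q0, 0, R)  ⊢  01100[q0]1 (head at position 5)
Step 6: δ(q0, 1) = (q0, 1, R)  ⊢  011001[q0]□ (head at position 6)
Step 7: δ(q0, □) = (q1, □, L)  ⊢  01100[q1]1□ (head at position 5)
Step 8: δ(q1, 1) = (q1, 0, L)  ⊢  0110[q1]00□ (head at position 4)
Step 9: δ(q1, 0) = (q2, 1, L)  ⊢  011[q2]010□ (head at position 3)
Step 10: δ(q2, 0) = (q2, 0, L)  ⊢  01[q2]1010□ (head at position 2)
Step 11: δ(q2, 1) = (q2, 1, L)  ⊢  0[q2]11010□ (head at position 1)
Step 12: δ(q2, 1) = (q2, 1, L)  ⊢  [q2]011010□ (head at position 0)
Step 13: δ(q2, 0) = (q2, 0, L)  ⊢  [q2]□011010□ (head at position -1)
Step 14: δ(q2, □) = (qA, □, R)  ⊢  □[qA]011010□ (head at position 0)
The machine is in qA, so it halts and accepts.

Final answer: Accept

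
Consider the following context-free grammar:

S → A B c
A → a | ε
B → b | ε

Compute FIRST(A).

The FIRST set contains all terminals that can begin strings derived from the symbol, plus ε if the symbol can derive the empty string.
A → a contributes a; A → ε makes A nullable, contributing ε. FIRST(A) = {a, ε}.

Final answer: {a, ε}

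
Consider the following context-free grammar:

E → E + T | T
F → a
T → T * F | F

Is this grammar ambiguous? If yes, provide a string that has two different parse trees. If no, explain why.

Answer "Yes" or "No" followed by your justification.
This is the standard stratified expression grammar: '+' is introduced only by the left-recursive rule E → E + T and '*' only by the left-recursive rule T → T * F, with F → a. For any string, the last '+' must be the one produced at the root E (everything after it is a T containing no '+'), and likewise within each T the last '*' is produced at its root. This fixes the parse tree uniquely (left-associative, '*' binding tighter than '+'), so every string has exactly one parse tree.

Final answer: No - the grammar is unambiguous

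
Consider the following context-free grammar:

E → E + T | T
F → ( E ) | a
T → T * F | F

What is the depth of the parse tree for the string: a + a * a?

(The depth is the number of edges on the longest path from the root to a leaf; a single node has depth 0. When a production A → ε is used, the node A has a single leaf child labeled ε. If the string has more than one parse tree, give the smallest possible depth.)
The grammar is unambiguous; the parse tree of a + a * a is:
E → E + T at the root (depth 0).
  Left E (depth 1) → T (2) → F (3) → a (4).
  Right T (depth 1) → T * F; that T (2) → F (3) → a (4); F (2) → a (3).
The longest root-to-leaf paths have 4 edges.
Depth = 4.

Final answer: 4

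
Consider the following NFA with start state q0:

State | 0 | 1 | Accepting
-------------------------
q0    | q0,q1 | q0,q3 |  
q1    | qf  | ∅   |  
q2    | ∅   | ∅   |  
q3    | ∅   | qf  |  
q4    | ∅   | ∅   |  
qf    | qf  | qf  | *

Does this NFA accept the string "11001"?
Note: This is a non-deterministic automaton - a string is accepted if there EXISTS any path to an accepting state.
Track the set of states the NFA could be in: start {q0}
Read '1': {q0} → {q0, q3}
Read '1': {q0, q3} → {q0, q3, qf}
Read '0': {q0, q3, qf} → {q0, q1, qf}
Read '0': {q0, q1, qf} → {q0, q1, qf}
Read '1': {q0, q1, qf} → {q0, q3, qf}
Final set {q0, q3, qf} contains accepting state(s) {qf} → accepted.

Final answer: Yes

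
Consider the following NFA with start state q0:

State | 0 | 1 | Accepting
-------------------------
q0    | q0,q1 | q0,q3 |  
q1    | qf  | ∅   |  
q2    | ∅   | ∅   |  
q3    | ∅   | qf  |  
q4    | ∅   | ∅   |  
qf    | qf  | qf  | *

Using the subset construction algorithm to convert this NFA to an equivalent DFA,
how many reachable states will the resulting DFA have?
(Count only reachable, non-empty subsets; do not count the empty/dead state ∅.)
Start subset: {q0}
{q0}: on 0 → {q0, q1}, on 1 → {q0, q3}
{q0, q1}: on 0 → {q0, q1, qf}, on 1 → {q0, q3}
{q0, q3}: on 0 → {q0, q1}, on 1 → {q0, q3, qf}
{q0, q1, qf}: on 0 → {q0, q1, qf}, on 1 → {q0, q3, qf}
{q0, q3, qf}: on 0 → {q0, q1, qf}, on 1 → {q0, q3, qf}
Reachable non-empty subsets: {q0}, {q0, q1}, {q0, q3}, {q0, q1, qf}, {q0, q3, qf} — 5 in total.

Final answer: 5 states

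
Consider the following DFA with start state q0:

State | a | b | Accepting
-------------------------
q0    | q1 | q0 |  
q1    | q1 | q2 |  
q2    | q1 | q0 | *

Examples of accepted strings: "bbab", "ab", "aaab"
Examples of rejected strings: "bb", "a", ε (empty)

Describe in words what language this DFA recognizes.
strings over {a,b} ending with 'ab'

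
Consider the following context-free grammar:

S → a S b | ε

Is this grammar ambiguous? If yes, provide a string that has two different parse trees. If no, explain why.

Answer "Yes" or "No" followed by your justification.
At every step exactly one production applies: if the remaining string to generate is non-empty it starts with a and ends with b, forcing S → a S b; if it is empty, S → ε is forced. Hence each string a^n b^n has exactly one derivation (S → a S b applied n times, then S → ε) and one parse tree.

Final answer: No - the grammar is unambiguous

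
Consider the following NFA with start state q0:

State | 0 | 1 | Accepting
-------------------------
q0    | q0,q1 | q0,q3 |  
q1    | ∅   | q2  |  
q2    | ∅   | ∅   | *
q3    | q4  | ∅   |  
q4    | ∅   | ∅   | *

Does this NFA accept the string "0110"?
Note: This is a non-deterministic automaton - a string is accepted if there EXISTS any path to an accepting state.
Track the set of states the NFA could be in: start {q0}
Read '0': {q0} → {q0, q1}
Read '1': {q0, q1} → {q0, q2, q3}
Read '1': {q0, q2, q3} → {q0, q3}
Read '0': {q0, q3} → {q0, q1, q4}
Final set {q0, q1, q4} contains accepting state(s) {q4} → accepted.

Final answer: Yes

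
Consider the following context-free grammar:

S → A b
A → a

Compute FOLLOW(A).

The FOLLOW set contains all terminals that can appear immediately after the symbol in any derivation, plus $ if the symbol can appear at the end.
A occurs only in S → A b, where it is immediately followed by the terminal b. So FOLLOW(A) = {b}.

Final answer: {b}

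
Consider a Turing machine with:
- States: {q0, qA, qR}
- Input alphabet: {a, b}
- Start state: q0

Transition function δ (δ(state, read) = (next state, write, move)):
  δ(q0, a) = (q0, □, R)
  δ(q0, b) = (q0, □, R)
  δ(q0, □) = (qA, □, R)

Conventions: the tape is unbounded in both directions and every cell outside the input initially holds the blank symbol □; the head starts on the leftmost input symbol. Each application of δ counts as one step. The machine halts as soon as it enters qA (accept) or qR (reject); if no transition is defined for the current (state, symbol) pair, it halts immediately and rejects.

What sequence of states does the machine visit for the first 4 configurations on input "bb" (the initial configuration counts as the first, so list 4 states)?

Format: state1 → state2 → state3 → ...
Step 0: [q0]bb (head at position 0)
Step 1: δ(q0, b) = (q0, □, R)  ⊢  □[q0]b (head at position 1)
Step 2: δ(q0, b) = (q0, □, R)  ⊢  □□[q0]□ (head at position 2)
Step 3: δ(q0, □) = (qA, □, R)  ⊢  □□□[qA]□ (head at position 3)
Reading off the states of these 4 configurations: q0 → q0 → q0 → qA

Final answer: q0 → q0 → q0 → qA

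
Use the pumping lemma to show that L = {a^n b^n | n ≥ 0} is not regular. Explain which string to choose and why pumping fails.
Language: L = {a^n b^n | n ≥ 0} (equal numbers of a's followed by b's)
Step 1: Assume for contradiction that L is regular, with pumping length p.
Step 2: Choose s = a^p b^p. Then s ∈ L (it has p a's followed by p b's) and |s| ≥ p.
Step 3: Consider any decomposition s = xyz with |xy| ≤ p and |y| > 0. Since |xy| ≤ p and the first p symbols of s are all a's, y = a^k for some k with 1 ≤ k ≤ p.
Step 4: Pumping up (i = 2): xy²z = a^(p+k) b^p, which has more a's than b's, so xy²z ∉ L.
This contradicts the pumping lemma, so L is not regular.

Final answer: Choose s = a^p b^p. Since |xy| ≤ p, y = a^k with k ≥ 1. Then xy²z = a^(p+k) b^p ∉ L.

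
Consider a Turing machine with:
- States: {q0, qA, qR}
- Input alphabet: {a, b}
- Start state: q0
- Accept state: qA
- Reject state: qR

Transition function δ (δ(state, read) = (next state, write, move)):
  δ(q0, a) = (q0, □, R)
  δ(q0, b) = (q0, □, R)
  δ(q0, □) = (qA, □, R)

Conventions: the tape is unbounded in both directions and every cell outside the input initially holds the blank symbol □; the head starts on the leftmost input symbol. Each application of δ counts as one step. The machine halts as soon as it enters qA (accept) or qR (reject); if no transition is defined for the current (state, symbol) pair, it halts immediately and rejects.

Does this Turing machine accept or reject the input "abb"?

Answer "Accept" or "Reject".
Step 0: [q0]abb (head at position 0)
Step 1: δ(q0, a) = (q0, □, R)  ⊢  □[q0]bb (head at position 1)
Step 2: δ(q0, b) = (q0, □, R)  ⊢  □□[q0]b (head at position 2)
Step 3: δ(q0, b) = (q0, □, R)  ⊢  □□□[q0]□ (head at position 3)
Step 4: δ(q0, □) = (qA, □, R)  ⊢  □□□□[qA]□ (head at position 4)
The machine is in qA, so it halts and accepts.

Final answer: Accept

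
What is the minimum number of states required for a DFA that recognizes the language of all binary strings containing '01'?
Language: binary strings containing '01'
Lower bound (Myhill–Nerode): the prefixes ε, 0, 01 are pairwise distinguishable:
  ε vs 01: suffix ε distinguishes them (ε is rejected, 01 is accepted)
  0 vs 01: suffix ε distinguishes them (0 is rejected, 01 is accepted)
  ε vs 0: suffix 1 distinguishes them (ε·1 = 1 is rejected, 0·1 = 01 is accepted)
So any DFA needs at least 3 states.
Upper bound: a DFA with 3 states exists (one state per class above: 'no progress', 'last symbol 0', and 'seen 01' (accepting sink)).
Minimum states: 3

Final answer: 3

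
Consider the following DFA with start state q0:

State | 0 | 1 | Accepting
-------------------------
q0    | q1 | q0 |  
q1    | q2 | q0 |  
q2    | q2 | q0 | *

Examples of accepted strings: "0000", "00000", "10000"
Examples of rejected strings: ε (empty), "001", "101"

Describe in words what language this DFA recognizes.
binary strings ending with '00'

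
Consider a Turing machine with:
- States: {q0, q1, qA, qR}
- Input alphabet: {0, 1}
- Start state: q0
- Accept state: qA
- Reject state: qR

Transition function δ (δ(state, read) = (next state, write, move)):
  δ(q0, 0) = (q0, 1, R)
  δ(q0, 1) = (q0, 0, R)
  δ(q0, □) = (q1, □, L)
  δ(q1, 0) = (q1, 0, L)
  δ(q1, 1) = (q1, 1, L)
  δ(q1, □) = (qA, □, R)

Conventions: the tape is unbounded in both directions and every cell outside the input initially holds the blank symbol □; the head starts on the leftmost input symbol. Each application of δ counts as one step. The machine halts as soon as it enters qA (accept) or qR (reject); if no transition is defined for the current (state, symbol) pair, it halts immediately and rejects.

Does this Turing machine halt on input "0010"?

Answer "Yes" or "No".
Step 0: [q0]0010 (head at position 0)
Step 1: δ(q0, 0) = (q0, 1, R)  ⊢  1[q0]010 (head at position 1)
Step 2: δ(q0, 0) = (q0, 1, R)  ⊢  11[q0]10 (head at position 2)
Step 3: δ(q0, 1) = (q0, 0, R)  ⊢  110[q0]0 (head at position 3)
Step 4: δ(q0, 0) = (q0, 1, R)  ⊢  1101[q0]□ (head at position 4)
Step 5: δ(q0, □) = (q1, □, L)  ⊢  110[q1]1□ (head at position 3)
Step 6: δ(q1, 1) = (q1, 1, L)  ⊢  11[q1]01□ (head at position 2)
Step 7: δ(q1, 0) = (q1, 0, L)  ⊢  1[q1]101□ (head at position 1)
Step 8: δ(q1, 1) = (q1, 1, L)  ⊢  [q1]1101□ (head at position 0)
Step 9: δ(q1, 1) = (q1, 1, L)  ⊢  [q1]□1101□ (head at position -1)
Step 10: δ(q1, □) = (qA, □, R)  ⊢  □[qA]1101□ (head at position 0)
The machine is in qA, so it halts and accepts.
It halts after 10 steps.

Final answer: Yes - halts after 10 steps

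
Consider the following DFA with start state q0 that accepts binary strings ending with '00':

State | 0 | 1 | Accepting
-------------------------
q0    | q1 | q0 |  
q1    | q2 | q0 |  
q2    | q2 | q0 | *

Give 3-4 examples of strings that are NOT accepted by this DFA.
Any strings that end in a non-accepting state work; for example:
"01": q0 → q1 → q0; q0 is not accepting → rejected
"001": q0 → q1 → q2 → q0; q0 is not accepting → rejected
"011": q0 → q1 → q0 → q0; q0 is not accepting → rejected
"110": q0 → q0 → q0 → q1; q1 is not accepting → rejected

Final answer: "01", "001", "011", "110"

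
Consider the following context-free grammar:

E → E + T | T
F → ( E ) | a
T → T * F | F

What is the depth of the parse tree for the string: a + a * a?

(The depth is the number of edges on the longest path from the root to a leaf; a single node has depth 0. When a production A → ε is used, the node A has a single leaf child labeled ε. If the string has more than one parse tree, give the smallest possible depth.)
The grammar is unambiguous; the parse tree of a + a * a is:
E → E + T at the root (depth 0).
  Left E (depth 1) → T (2) → F (3) → a (4).
  Right T (depth 1) → T * F; that T (2) → F (3) → a (4); F (2) → a (3).
The longest root-to-leaf paths have 4 edges.
Depth = 4.

Final answer: 4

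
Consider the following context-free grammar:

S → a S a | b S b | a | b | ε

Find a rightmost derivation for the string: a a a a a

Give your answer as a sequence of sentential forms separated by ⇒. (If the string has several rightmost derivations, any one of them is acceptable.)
Start with S.
Step 1: the rightmost non-terminal is S; apply S → a S a:  a S a
Step 2: the rightmost non-terminal is S; apply S → a S a:  a a S a a
Step 3: the rightmost non-terminal is S; apply S → a:  a a a a a

Final answer: S ⇒ a S a ⇒ a a S a a ⇒ a a a a a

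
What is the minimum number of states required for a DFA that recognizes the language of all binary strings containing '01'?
Language: binary strings containing '01'
Lower bound (Myhill–Nerode): the prefixes ε, 0, 01 are pairwise distinguishable:
  ε vs 01: suffix ε distinguishes them (ε is rejected, 01 is accepted)
  0 vs 01: suffix ε distinguishes them (0 is rejected, 01 is accepted)
  ε vs 0: suffix 1 distinguishes them (ε·1 = 1 is rejected, 0·1 = 01 is accepted)
So any DFA needs at least 3 states.
Upper bound: a DFA with 3 states exists (one state per class above: 'no progress', 'last symbol 0', and 'seen 01' (accepting sink)).
Minimum states: 3

Final answer: 3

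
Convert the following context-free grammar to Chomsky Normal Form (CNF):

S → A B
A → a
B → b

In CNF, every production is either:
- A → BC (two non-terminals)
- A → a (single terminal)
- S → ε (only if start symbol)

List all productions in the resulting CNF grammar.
The grammar has no ε-productions or unit productions to eliminate.
S → A B is already in CNF (two non-terminals) – keep it.
A → a is already in CNF (single terminal) – keep it.
B → b is already in CNF (single terminal) – keep it.
Resulting CNF grammar (3 productions): A → a; B → b; S → A B

Final answer: A → a; B → b; S → A B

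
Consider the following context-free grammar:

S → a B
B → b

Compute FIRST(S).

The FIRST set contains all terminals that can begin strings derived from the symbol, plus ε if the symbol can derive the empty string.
S has the single production S → a B, whose right-hand side begins with the terminal a. So FIRST(S) = {a}.

Final answer: {a}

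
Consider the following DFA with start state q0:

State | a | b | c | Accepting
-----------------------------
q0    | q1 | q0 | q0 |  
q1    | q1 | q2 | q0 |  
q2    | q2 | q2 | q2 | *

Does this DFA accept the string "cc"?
Start in q0.
Read 'c': q0 → q0
Read 'c': q0 → q0
Final state q0 is not accepting, so the string is rejected.

Final answer: No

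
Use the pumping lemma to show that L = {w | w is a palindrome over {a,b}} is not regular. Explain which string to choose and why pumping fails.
Language: L = {w | w is a palindrome over {a,b}} (strings that read the same forwards and backwards)
Step 1: Assume for contradiction that L is regular, with pumping length p.
Step 2: Choose s = a^p b a^p. Then s ∈ L (it reads the same forwards and backwards) and |s| ≥ p.
Step 3: Consider any decomposition s = xyz with |xy| ≤ p and |y| > 0. Since |xy| ≤ p and the first p symbols of s are all a's, y = a^k for some k with 1 ≤ k ≤ p.
Step 4: Pumping up (i = 2): xy²z = a^(p+k) b a^p. Its reverse is a^p b a^(p+k) ≠ a^(p+k) b a^p (the single b is no longer in the middle), so xy²z is not a palindrome and xy²z ∉ L.
This contradicts the pumping lemma, so L is not regular.

Final answer: Choose s = a^p b a^p. Since |xy| ≤ p, y = a^k with k ≥ 1. Then xy²z = a^(p+k) b a^p is not a palindrome, so ∉ L.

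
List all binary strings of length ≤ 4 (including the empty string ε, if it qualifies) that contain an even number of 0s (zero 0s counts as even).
Checking every binary string of length 0 to 4:
  Length 0: accepted: ε | rejected: (none)
  Length 1: accepted: 1 | rejected: 0
  Length 2: accepted: 00, 11 | rejected: 01, 10
  Length 3: accepted: 001, 010, 100, 111 | rejected: 000, 011, 101, 110
  Length 4: accepted: 0000, 0011, 0101, 0110, 1001, 1010, 1100, 1111 | rejected: 0001, 0010, 0100, 0111, 1000, 1011, 1101, 1110
Total: 16 string(s).

Final answer: ε, 1, 00, 11, 001, 010, 100, 111, 0000, 0011, 0101, 0110, 1001, 1010, 1100, 1111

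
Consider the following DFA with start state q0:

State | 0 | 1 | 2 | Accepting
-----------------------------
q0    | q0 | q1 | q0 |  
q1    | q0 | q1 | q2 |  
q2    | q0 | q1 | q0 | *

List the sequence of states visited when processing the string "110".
q0 → q1 → q1 → q0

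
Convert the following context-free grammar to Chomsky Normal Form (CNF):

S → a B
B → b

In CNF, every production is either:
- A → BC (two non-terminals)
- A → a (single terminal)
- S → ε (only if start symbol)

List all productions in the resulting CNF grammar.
The grammar has no ε-productions or unit productions to eliminate.
S → a B has terminal a in a right-hand side of length ≥ 2: introduce T_a → a and use T_a in place of a.
B → b is already in CNF (single terminal) – keep it.
S → a B becomes S → T_a B.
Resulting CNF grammar (3 productions): T_a → a; B → b; S → T_a B

Final answer: T_a → a; B → b; S → T_a B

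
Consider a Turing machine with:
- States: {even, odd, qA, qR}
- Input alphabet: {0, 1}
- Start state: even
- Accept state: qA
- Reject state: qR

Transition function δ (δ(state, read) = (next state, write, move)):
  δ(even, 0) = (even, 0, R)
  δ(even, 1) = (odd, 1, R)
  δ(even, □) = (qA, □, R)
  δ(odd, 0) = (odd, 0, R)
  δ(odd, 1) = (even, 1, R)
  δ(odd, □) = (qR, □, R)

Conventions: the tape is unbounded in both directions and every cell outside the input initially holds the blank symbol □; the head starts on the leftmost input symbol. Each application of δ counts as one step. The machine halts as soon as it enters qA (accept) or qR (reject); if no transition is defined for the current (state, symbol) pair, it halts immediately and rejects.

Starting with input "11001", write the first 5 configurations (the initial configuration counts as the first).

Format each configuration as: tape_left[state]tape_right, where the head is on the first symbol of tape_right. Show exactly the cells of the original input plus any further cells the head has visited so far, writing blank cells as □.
Step 0: [even]11001 (head at position 0)
Step 1: δ(even, 1) = (odd, 1, R)  ⊢  1[odd]1001 (head at position 1)
Step 2: δ(odd, 1) = (even, 1, R)  ⊢  11[even]001 (head at position 2)
Step 3: δ(even, 0) = (even, 0, R)  ⊢  110[even]01 (head at position 3)
Step 4: δ(even, 0) = (even, 0, R)  ⊢  1100[even]1 (head at position 4)

Final answer: [even]11001 ⊢ 1[odd]1001 ⊢ 11[even]001 ⊢ 110[even]01 ⊢ 1100[even]1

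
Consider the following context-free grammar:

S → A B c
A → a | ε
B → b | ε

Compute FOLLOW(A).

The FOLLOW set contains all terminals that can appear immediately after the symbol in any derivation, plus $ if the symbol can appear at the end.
A occurs in S → A B c followed by B c. Add FIRST(B) minus ε = {b}; B is nullable (B → ε), so what follows B can also follow A: the terminal c. FOLLOW(A) = {b, c}.

Final answer: {b, c}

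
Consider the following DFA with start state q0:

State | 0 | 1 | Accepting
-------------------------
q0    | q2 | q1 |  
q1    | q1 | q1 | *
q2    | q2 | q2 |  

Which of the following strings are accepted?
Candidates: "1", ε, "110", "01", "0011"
"1": q0 → q1; q1 is accepting → accepted
ε: q0; q0 is not accepting → rejected
"110": q0 → q1 → q1 → q1; q1 is accepting → accepted
"01": q0 → q2 → q2; q2 is not accepting → rejected
"0011": q0 → q2 → q2 → q2 → q2; q2 is not accepting → rejected

Final answer: "1", "110"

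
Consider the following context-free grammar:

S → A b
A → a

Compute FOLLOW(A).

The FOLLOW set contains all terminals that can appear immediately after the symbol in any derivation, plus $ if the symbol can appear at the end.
A occurs only in S → A b, where it is immediately followed by the terminal b. So FOLLOW(A) = {b}.

Final answer: {b}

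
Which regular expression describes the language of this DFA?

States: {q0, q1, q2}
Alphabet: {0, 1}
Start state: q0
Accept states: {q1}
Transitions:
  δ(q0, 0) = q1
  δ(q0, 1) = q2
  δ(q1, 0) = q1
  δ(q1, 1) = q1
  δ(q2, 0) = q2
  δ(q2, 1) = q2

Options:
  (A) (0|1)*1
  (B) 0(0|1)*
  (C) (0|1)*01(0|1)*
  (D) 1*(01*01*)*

Testing sample strings against the DFA:
  '10' -> rejected
  '11001' -> rejected
  '11111' -> rejected
  '10' -> rejected
Checking each option for a counterexample:
  (A) (0|1)*1: '0' is accepted by the DFA but does not match the regex → eliminated
  (B) 0(0|1)*: agrees with the DFA on all strings of length ≤ 4
  (C) (0|1)*01(0|1)*: '0' is accepted by the DFA but does not match the regex → eliminated
  (D) 1*(01*01*)*: ε is rejected by the DFA but matches the regex → eliminated
Only (B) 0(0|1)* is consistent with the DFA.

Final answer: (B) 0(0|1)*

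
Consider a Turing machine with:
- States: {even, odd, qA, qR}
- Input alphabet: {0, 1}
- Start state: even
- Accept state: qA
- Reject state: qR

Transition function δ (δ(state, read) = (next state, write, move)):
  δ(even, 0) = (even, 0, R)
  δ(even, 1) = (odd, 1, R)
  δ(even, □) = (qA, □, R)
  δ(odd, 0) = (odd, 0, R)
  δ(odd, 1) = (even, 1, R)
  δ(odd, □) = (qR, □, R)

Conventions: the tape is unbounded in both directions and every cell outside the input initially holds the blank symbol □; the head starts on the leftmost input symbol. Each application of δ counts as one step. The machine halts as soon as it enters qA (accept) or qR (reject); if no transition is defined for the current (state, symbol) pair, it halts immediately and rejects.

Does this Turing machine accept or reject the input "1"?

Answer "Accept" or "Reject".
Step 0: [even]1 (head at position 0)
Step 1: δ(even, 1) = (odd, 1, R)  ⊢  1[odd]□ (head at position 1)
Step 2: δ(odd, □) = (qR, □, R)  ⊢  1□[qR]□ (head at position 2)
The machine is in qR, so it halts and rejects.

Final answer: Reject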